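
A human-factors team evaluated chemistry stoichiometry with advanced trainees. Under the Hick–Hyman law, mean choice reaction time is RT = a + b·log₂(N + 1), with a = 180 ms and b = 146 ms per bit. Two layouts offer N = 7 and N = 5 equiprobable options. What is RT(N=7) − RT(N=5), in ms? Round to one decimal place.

RT(7) = 180 + 146·log₂(8) = 180 + 146·3.0000 = 618.0000 ms.
RT(5) = 180 + 146·log₂(6) = 180 + 146·2.5850 = 557.4100 ms.
Difference = 618.0000 − 557.4100 = 60.5900 ≈ 60.6 ms.

60.6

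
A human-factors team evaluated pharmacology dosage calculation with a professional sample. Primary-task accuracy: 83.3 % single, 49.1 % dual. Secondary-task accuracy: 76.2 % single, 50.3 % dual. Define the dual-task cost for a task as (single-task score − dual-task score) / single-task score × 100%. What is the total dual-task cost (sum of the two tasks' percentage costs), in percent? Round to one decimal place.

Primary cost = (83.3 − 49.1) / 83.3 × 100% = 41.0564%.
Secondary cost = (76.2 − 50.3) / 76.2 × 100% = 33.9895%.
Total = 41.0564% + 33.9895% = 75.0459% ≈ 75.0%.

75.0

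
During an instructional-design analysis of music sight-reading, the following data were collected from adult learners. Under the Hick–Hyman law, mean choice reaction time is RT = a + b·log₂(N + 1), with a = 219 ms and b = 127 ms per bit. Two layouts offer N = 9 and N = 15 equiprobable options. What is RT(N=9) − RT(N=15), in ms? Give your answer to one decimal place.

RT(9) = 219 + 127·log₂(10) = 219 + 127·3.3219 = 640.8813 ms.
RT(15) = 219 + 127·log₂(16) = 219 + 127·4.0000 = 727.0000 ms.
Difference = 640.8813 − 727.0000 = -86.1187 ≈ -86.1 ms.

-86.1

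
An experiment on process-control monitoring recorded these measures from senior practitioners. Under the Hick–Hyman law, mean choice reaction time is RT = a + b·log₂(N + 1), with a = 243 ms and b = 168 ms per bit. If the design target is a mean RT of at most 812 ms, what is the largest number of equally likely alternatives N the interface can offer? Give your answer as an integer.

Set 243 + 168·log₂(N + 1) ≤ 812.
log₂(N + 1) ≤ (812 − 243) / 168 = 3.3869.
N + 1 ≤ 2^3.3869 = 10.4606.
N ≤ 9.4606, so the largest integer N is 9.

9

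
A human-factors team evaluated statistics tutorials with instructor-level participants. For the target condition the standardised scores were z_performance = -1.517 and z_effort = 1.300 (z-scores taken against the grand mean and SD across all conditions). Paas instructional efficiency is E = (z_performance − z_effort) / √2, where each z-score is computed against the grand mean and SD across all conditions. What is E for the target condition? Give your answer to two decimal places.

z_P − z_E = -1.517 − 1.300 = -2.8170.
E = -2.8170 / √2 = -2.8170 / 1.41421 = -1.9919 ≈ -1.99.

-1.99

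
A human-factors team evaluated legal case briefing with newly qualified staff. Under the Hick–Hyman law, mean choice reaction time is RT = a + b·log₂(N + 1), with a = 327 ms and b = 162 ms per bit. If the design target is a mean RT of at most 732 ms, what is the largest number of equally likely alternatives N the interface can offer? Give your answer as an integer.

4

Set 327 + 162·log₂(N + 1) ≤ 732.
log₂(N + 1) ≤ (732 − 327) / 162 = 2.5000.
N + 1 ≤ 2^2.5000 = 5.6569.
N ≤ 4.6569, so the largest integer N is 4.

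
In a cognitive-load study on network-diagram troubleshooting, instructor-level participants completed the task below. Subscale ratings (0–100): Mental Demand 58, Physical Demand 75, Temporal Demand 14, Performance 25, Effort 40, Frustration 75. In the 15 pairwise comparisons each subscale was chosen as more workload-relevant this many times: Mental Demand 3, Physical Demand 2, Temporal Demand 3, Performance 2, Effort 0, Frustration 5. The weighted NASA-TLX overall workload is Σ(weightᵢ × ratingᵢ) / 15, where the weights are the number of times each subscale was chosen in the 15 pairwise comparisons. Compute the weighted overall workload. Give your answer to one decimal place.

52.7

The tallies are the weights (they sum to 15).
Weighted sum = 3·58 + 2·75 + 3·14 + 2·25 + 0·40 + 5·75
            = 174 + 150 + 42 + 50 + 0 + 375 = 791.
Overall workload = 791 / 15 = 52.7333 ≈ 52.7.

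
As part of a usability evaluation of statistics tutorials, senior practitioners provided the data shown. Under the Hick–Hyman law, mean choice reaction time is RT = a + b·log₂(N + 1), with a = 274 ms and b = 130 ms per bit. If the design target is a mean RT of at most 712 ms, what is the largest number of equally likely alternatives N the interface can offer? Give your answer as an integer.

9

Set 274 + 130·log₂(N + 1) ≤ 712.
log₂(N + 1) ≤ (712 − 274) / 130 = 3.3692.
N + 1 ≤ 2^3.3692 = 10.3331.
N ≤ 9.3331, so the largest integer N is 9.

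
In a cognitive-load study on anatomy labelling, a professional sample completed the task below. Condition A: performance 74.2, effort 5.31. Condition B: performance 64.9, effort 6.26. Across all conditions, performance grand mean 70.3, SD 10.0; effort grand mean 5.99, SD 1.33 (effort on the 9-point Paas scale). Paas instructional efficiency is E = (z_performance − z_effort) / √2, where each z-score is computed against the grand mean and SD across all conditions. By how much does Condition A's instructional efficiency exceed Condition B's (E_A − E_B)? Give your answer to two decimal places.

Condition A: z_P = (74.2 − 70.3)/10.0 = 0.3900; z_E = (5.31 − 5.99)/1.33 = -0.5113; E_A = (0.3900 − (-0.5113))/√2 = 0.6373.
Condition B: z_P = (64.9 − 70.3)/10.0 = -0.5400; z_E = (6.26 − 5.99)/1.33 = 0.2030; E_B = (-0.5400 − 0.2030)/√2 = -0.5254.
E_A − E_B = 0.6373 − (-0.5254) = 1.1627 ≈ 1.16.

1.16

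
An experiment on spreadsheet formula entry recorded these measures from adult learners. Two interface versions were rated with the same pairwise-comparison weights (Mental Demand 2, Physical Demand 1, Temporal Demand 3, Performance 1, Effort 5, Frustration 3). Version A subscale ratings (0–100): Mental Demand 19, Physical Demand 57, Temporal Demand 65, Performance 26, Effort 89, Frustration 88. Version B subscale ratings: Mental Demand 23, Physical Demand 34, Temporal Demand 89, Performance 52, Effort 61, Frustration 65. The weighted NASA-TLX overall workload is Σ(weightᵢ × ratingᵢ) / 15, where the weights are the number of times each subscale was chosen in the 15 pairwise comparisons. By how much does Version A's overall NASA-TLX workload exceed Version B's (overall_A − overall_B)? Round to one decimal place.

Version A weighted sum = 2·19 + 1·57 + 3·65 + 1·26 + 5·89 + 3·88 = 38 + 57 + 195 + 26 + 445 + 264 = 1025; overall_A = 1025/15 = 68.3333.
Version B weighted sum = 2·23 + 1·34 + 3·89 + 1·52 + 5·61 + 3·65 = 46 + 34 + 267 + 52 + 305 + 195 = 899; overall_B = 899/15 = 59.9333.
Difference = 68.3333 − 59.9333 = 8.4000 ≈ 8.4.

8.4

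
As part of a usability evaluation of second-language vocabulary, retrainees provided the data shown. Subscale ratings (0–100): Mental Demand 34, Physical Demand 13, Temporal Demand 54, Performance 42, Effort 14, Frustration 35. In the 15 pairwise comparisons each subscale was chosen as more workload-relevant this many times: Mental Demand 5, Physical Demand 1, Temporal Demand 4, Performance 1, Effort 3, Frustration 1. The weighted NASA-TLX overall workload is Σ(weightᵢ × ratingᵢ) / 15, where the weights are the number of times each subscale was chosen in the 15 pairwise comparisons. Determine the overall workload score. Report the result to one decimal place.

The tallies are the weights (they sum to 15).
Weighted sum = 5·34 + 1·13 + 4·54 + 1·42 + 3·14 + 1·35
            = 170 + 13 + 216 + 42 + 42 + 35 = 518.
Overall workload = 518 / 15 = 34.5333 ≈ 34.5.

34.5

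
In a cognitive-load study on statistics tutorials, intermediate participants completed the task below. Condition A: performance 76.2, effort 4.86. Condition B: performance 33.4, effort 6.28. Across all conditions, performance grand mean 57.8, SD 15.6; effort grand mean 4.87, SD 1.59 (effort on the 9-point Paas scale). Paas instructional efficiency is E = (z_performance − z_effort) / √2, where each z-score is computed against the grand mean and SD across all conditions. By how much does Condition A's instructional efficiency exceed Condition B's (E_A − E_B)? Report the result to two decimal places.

2.57

Condition A: z_P = (76.2 − 57.8)/15.6 = 1.1795; z_E = (4.86 − 4.87)/1.59 = -0.0063; E_A = (1.1795 − (-0.0063))/√2 = 0.8385.
Condition B: z_P = (33.4 − 57.8)/15.6 = -1.5641; z_E = (6.28 − 4.87)/1.59 = 0.8868; E_B = (-1.5641 − 0.8868)/√2 = -1.7330.
E_A − E_B = 0.8385 − (-1.7330) = 2.5715 ≈ 2.57.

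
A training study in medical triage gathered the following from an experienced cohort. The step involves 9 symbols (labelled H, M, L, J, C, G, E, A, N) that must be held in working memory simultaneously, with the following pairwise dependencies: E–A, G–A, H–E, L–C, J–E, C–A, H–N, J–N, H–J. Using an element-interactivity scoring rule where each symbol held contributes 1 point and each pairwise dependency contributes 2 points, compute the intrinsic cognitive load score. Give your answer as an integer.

27

Count of symbols held simultaneously: 9.
Count of pairwise dependencies listed: 9.
Element contribution: 9 × 1 = 9.
Interaction contribution: 9 × 2 = 18.
Intrinsic load = 9 + 18 = 27.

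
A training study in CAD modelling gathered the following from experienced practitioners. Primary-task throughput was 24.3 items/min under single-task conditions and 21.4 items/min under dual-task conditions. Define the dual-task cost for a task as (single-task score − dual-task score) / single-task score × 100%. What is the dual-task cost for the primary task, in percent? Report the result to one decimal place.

Cost = (24.3 − 21.4) / 24.3 × 100%
     = 2.9000 / 24.3 × 100% = 11.9342%.
≈ 11.9%.

11.9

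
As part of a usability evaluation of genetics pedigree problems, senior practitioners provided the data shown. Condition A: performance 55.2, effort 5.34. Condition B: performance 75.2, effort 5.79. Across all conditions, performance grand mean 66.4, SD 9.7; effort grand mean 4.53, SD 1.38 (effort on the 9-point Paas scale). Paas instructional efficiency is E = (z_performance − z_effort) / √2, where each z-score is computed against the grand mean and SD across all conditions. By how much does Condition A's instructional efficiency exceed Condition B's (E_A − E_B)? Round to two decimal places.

-1.23

Condition A: z_P = (55.2 − 66.4)/9.7 = -1.1546; z_E = (5.34 − 4.53)/1.38 = 0.5870; E_A = (-1.1546 − 0.5870)/√2 = -1.2315.
Condition B: z_P = (75.2 − 66.4)/9.7 = 0.9072; z_E = (5.79 − 4.53)/1.38 = 0.9130; E_B = (0.9072 − 0.9130)/√2 = -0.0041.
E_A − E_B = -1.2315 − (-0.0041) = -1.2274 ≈ -1.23.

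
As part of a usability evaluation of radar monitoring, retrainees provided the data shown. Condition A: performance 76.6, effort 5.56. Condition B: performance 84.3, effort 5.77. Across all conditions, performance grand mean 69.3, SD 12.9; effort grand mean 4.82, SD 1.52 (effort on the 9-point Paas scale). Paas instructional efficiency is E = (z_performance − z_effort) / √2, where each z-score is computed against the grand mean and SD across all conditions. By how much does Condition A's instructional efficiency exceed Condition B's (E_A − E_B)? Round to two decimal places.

Condition A: z_P = (76.6 − 69.3)/12.9 = 0.5659; z_E = (5.56 − 4.82)/1.52 = 0.4868; E_A = (0.5659 − 0.4868)/√2 = 0.0559.
Condition B: z_P = (84.3 − 69.3)/12.9 = 1.1628; z_E = (5.77 − 4.82)/1.52 = 0.6250; E_B = (1.1628 − 0.6250)/√2 = 0.3803.
E_A − E_B = 0.0559 − 0.3803 = -0.3244 ≈ -0.32.

-0.32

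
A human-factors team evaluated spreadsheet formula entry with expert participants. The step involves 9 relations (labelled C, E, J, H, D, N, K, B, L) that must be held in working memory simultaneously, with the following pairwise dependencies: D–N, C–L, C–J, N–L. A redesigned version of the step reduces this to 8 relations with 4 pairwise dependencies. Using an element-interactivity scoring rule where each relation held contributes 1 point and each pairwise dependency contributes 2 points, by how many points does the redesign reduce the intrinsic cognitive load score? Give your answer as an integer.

1

Original: 9 × 1 + 4 × 2 = 9 + 8 = 17.
Redesigned: 8 × 1 + 4 × 2 = 8 + 8 = 16.
Reduction = 17 − 16 = 1.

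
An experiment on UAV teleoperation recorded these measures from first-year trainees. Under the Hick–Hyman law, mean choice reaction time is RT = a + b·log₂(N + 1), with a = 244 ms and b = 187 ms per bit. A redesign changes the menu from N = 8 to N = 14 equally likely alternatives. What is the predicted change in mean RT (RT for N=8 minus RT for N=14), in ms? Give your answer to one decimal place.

RT(8) = 244 + 187·log₂(9) = 244 + 187·3.1699 = 836.7713 ms.
RT(14) = 244 + 187·log₂(15) = 244 + 187·3.9069 = 974.5903 ms.
Difference = 836.7713 − 974.5903 = -137.8190 ≈ -137.8 ms.

-137.8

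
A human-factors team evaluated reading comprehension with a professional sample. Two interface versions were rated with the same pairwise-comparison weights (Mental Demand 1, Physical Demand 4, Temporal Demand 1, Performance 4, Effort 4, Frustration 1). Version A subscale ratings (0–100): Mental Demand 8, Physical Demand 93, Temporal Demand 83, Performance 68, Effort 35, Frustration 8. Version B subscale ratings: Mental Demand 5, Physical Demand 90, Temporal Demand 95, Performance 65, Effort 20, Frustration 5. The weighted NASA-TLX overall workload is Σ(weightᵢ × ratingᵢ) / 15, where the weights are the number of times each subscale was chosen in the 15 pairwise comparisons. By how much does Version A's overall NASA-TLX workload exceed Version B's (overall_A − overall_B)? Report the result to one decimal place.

5.2

Version A weighted sum = 1·8 + 4·93 + 1·83 + 4·68 + 4·35 + 1·8 = 8 + 372 + 83 + 272 + 140 + 8 = 883; overall_A = 883/15 = 58.8667.
Version B weighted sum = 1·5 + 4·90 + 1·95 + 4·65 + 4·20 + 1·5 = 5 + 360 + 95 + 260 + 80 + 5 = 805; overall_B = 805/15 = 53.6667.
Difference = 58.8667 − 53.6667 = 5.2000 ≈ 5.2.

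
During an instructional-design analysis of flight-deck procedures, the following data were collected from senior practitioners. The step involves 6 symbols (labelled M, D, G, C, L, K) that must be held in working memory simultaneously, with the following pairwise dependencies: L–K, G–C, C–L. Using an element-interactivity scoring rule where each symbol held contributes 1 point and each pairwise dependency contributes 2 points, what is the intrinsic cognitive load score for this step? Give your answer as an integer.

12

Count of symbols held simultaneously: 6.
Count of pairwise dependencies listed: 3.
Element contribution: 6 × 1 = 6.
Interaction contribution: 3 × 2 = 6.
Intrinsic load = 6 + 6 = 12.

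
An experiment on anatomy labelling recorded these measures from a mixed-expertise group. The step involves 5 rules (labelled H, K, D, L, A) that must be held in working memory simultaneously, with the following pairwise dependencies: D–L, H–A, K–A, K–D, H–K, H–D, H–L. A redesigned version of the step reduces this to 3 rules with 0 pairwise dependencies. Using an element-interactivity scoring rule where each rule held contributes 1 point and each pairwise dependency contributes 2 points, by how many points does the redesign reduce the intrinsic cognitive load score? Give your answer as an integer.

16

Original: 5 × 1 + 7 × 2 = 5 + 14 = 19.
Redesigned: 3 × 1 + 0 × 2 = 3 + 0 = 3.
Reduction = 19 − 3 = 16.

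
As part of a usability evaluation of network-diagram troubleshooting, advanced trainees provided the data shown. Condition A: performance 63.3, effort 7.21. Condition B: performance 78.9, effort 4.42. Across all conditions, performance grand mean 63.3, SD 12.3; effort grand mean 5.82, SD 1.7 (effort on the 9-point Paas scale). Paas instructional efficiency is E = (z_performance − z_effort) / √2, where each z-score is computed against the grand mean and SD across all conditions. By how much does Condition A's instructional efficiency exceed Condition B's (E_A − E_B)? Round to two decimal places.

-2.06

Condition A: z_P = (63.3 − 63.3)/12.3 = 0.0000; z_E = (7.21 − 5.82)/1.7 = 0.8176; E_A = (0.0000 − 0.8176)/√2 = -0.5781.
Condition B: z_P = (78.9 − 63.3)/12.3 = 1.2683; z_E = (4.42 − 5.82)/1.7 = -0.8235; E_B = (1.2683 − (-0.8235))/√2 = 1.4791.
E_A − E_B = -0.5781 − 1.4791 = -2.0572 ≈ -2.06.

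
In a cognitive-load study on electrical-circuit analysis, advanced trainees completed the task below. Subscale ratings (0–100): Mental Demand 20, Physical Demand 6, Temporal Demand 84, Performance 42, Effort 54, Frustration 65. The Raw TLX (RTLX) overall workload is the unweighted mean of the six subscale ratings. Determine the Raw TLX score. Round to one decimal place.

Sum of ratings = 20 + 6 + 84 + 42 + 54 + 65 = 271.
RTLX = 271 / 6 = 45.1667 ≈ 45.2.

45.2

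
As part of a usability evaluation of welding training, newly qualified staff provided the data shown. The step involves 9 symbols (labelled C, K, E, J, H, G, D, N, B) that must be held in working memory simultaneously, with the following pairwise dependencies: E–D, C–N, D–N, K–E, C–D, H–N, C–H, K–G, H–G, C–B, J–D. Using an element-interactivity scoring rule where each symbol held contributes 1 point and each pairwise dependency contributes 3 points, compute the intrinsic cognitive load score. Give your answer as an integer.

42

Count of symbols held simultaneously: 9.
Count of pairwise dependencies listed: 11.
Element contribution: 9 × 1 = 9.
Interaction contribution: 11 × 3 = 33.
Intrinsic load = 9 + 33 = 42.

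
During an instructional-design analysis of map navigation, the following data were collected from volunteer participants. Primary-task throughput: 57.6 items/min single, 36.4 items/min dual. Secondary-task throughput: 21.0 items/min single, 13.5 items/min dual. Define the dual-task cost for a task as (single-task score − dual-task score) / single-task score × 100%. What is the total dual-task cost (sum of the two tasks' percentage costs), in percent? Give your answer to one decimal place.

72.5

Primary cost = (57.6 − 36.4) / 57.6 × 100% = 36.8056%.
Secondary cost = (21.0 − 13.5) / 21.0 × 100% = 35.7143%.
Total = 36.8056% + 35.7143% = 72.5199% ≈ 72.5%.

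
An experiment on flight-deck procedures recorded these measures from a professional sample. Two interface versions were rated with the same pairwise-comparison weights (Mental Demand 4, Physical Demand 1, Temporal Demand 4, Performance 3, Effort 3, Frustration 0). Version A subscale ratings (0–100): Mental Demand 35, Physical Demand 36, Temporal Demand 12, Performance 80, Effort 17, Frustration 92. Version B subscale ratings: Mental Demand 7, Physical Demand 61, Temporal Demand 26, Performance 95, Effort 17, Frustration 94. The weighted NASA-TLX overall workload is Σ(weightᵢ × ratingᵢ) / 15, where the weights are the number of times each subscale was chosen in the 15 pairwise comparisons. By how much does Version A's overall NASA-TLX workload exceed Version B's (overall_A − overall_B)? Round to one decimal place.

-0.9

Version A weighted sum = 4·35 + 1·36 + 4·12 + 3·80 + 3·17 + 0·92 = 140 + 36 + 48 + 240 + 51 + 0 = 515; overall_A = 515/15 = 34.3333.
Version B weighted sum = 4·7 + 1·61 + 4·26 + 3·95 + 3·17 + 0·94 = 28 + 61 + 104 + 285 + 51 + 0 = 529; overall_B = 529/15 = 35.2667.
Difference = 34.3333 − 35.2667 = -0.9334 ≈ -0.9.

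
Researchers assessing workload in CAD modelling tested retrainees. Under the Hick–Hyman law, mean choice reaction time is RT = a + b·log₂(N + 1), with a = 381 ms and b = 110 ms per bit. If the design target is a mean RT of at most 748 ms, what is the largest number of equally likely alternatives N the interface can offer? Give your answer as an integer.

Set 381 + 110·log₂(N + 1) ≤ 748.
log₂(N + 1) ≤ (748 − 381) / 110 = 3.3364.
N + 1 ≤ 2^3.3364 = 10.1008.
N ≤ 9.1008, so the largest integer N is 9.

9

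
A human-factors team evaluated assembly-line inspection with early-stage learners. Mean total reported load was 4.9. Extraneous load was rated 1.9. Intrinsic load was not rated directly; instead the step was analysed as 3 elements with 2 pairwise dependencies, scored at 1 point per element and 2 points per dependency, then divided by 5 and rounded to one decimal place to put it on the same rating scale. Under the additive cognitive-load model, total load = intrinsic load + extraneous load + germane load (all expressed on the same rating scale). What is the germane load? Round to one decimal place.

Intrinsic (element-interactivity): (3 × 1 + 2 × 2) / 5 = 7 / 5 = 1.4000 → 1.4.
germane load = total − intrinsic − extraneous
             = 4.9 − 1.4 − 1.9 = 1.6.

1.6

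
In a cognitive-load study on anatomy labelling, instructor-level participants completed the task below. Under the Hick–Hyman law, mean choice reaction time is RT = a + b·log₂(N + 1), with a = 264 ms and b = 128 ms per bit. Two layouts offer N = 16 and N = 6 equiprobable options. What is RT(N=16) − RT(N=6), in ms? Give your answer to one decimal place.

163.9

RT(16) = 264 + 128·log₂(17) = 264 + 128·4.0875 = 787.2000 ms.
RT(6) = 264 + 128·log₂(7) = 264 + 128·2.8074 = 623.3472 ms.
Difference = 787.2000 − 623.3472 = 163.8528 ≈ 163.9 ms.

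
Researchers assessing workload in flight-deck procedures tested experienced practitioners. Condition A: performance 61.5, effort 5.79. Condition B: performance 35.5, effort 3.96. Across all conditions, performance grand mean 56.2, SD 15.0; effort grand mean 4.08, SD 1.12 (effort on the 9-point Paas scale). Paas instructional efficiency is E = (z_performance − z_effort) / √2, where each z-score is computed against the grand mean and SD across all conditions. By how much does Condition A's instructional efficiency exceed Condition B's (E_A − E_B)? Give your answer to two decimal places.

Condition A: z_P = (61.5 − 56.2)/15.0 = 0.3533; z_E = (5.79 − 4.08)/1.12 = 1.5268; E_A = (0.3533 − 1.5268)/√2 = -0.8298.
Condition B: z_P = (35.5 − 56.2)/15.0 = -1.3800; z_E = (3.96 − 4.08)/1.12 = -0.1071; E_B = (-1.3800 − (-0.1071))/√2 = -0.9001.
E_A − E_B = -0.8298 − (-0.9001) = 0.0703 ≈ 0.07.

0.07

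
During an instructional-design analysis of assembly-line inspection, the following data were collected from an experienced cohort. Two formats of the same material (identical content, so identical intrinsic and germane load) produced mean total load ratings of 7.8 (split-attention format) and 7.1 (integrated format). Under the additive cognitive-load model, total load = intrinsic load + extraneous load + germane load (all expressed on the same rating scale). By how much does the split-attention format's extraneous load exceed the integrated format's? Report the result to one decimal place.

Intrinsic and germane load are equal across formats, so the difference in total load equals the difference in extraneous load.
Extraneous-load difference = 7.8 − 7.1 = 0.7.

0.7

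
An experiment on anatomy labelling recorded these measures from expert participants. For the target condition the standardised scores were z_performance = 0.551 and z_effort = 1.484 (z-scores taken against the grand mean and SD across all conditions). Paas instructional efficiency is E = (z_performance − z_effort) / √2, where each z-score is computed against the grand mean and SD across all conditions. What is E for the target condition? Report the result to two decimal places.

-0.66

z_P − z_E = 0.551 − 1.484 = -0.9330.
E = -0.9330 / √2 = -0.9330 / 1.41421 = -0.6597 ≈ -0.66.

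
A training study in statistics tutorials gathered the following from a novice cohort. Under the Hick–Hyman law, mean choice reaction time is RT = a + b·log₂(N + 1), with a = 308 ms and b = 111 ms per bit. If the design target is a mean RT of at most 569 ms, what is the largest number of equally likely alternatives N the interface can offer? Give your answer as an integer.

4

Set 308 + 111·log₂(N + 1) ≤ 569.
log₂(N + 1) ≤ (569 − 308) / 111 = 2.3514.
N + 1 ≤ 2^2.3514 = 5.1032.
N ≤ 4.1032, so the largest integer N is 4.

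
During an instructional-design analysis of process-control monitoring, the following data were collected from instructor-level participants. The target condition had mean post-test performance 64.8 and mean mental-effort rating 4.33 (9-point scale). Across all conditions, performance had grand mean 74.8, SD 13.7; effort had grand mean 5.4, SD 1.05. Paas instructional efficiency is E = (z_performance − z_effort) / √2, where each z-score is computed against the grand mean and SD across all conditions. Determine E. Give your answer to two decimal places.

0.20

z_performance = (64.8 − 74.8) / 13.7 = -10.0000 / 13.7 = -0.7299.
z_effort = (4.33 − 5.4) / 1.05 = -1.0700 / 1.05 = -1.0190.
z_P − z_E = -0.7299 − (-1.0190) = 0.2891.
E = 0.2891 / √2 = 0.2891 / 1.41421 = 0.2044 ≈ 0.20.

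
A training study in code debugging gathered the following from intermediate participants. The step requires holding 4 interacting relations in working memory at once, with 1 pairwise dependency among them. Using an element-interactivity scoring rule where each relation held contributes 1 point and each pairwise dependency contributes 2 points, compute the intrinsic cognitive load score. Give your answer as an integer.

Element contribution: 4 × 1 = 4.
Interaction contribution: 1 × 2 = 2.
Intrinsic load = 4 + 2 = 6.

6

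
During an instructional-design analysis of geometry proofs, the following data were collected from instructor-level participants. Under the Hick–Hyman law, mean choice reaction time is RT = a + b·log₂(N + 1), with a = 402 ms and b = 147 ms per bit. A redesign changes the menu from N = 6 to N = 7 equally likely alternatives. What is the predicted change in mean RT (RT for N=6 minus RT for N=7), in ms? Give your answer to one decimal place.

RT(6) = 402 + 147·log₂(7) = 402 + 147·2.8074 = 814.6878 ms.
RT(7) = 402 + 147·log₂(8) = 402 + 147·3.0000 = 843.0000 ms.
Difference = 814.6878 − 843.0000 = -28.3122 ≈ -28.3 ms.

-28.3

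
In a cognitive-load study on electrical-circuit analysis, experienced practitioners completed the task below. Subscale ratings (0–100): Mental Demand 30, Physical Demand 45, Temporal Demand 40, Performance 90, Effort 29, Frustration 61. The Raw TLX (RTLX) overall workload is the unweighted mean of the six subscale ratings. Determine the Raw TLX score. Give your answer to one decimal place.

49.2

Sum of ratings = 30 + 45 + 40 + 90 + 29 + 61 = 295.
RTLX = 295 / 6 = 49.1667 ≈ 49.2.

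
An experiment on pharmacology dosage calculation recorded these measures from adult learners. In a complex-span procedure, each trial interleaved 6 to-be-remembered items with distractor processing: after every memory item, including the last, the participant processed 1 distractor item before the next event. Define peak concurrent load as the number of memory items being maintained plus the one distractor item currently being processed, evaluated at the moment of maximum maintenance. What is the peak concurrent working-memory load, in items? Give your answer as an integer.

7

Maintenance is greatest during the distractor(s) after memory item 6: all 6 memory items are being held.
One distractor item is concurrently being processed.
Peak concurrent load = 6 + 1 = 7 items.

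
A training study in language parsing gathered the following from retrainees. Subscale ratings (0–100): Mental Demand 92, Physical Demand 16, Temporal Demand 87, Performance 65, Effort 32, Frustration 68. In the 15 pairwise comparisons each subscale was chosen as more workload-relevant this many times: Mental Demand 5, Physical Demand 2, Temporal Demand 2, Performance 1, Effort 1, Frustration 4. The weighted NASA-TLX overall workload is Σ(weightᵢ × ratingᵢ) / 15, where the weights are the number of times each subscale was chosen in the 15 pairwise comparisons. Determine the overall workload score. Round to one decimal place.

The tallies are the weights (they sum to 15).
Weighted sum = 5·92 + 2·16 + 2·87 + 1·65 + 1·32 + 4·68
            = 460 + 32 + 174 + 65 + 32 + 272 = 1035.
Overall workload = 1035 / 15 = 69.0000 ≈ 69.0.

69.0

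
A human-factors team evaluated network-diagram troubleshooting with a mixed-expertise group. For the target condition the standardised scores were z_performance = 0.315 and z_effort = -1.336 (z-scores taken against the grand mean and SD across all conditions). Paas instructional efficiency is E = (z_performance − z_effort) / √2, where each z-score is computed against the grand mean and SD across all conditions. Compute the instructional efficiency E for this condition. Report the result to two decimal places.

z_P − z_E = 0.315 − (-1.336) = 1.6510.
E = 1.6510 / √2 = 1.6510 / 1.41421 = 1.1674 ≈ 1.17.

1.17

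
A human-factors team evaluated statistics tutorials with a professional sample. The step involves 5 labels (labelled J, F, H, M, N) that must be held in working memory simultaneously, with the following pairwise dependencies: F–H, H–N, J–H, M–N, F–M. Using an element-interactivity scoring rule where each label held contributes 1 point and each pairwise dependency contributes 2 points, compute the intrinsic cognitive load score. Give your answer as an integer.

15

Count of labels held simultaneously: 5.
Count of pairwise dependencies listed: 5.
Element contribution: 5 × 1 = 5.
Interaction contribution: 5 × 2 = 10.
Intrinsic load = 5 + 10 = 15.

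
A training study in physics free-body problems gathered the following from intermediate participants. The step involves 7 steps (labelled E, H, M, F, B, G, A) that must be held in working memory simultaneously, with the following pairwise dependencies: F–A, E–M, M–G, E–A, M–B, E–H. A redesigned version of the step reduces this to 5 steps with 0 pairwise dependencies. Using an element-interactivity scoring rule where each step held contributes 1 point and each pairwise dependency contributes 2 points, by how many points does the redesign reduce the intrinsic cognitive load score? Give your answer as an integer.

14

Original: 7 × 1 + 6 × 2 = 7 + 12 = 19.
Redesigned: 5 × 1 + 0 × 2 = 5 + 0 = 5.
Reduction = 19 − 5 = 14.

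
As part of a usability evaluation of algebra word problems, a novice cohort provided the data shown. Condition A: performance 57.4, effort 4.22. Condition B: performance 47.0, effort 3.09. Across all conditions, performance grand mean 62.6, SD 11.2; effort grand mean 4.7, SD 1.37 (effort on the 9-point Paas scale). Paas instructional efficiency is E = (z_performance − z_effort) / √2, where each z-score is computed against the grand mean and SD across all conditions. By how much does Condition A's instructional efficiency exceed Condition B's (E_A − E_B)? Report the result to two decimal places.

Condition A: z_P = (57.4 − 62.6)/11.2 = -0.4643; z_E = (4.22 − 4.7)/1.37 = -0.3504; E_A = (-0.4643 − (-0.3504))/√2 = -0.0805.
Condition B: z_P = (47.0 − 62.6)/11.2 = -1.3929; z_E = (3.09 − 4.7)/1.37 = -1.1752; E_B = (-1.3929 − (-1.1752))/√2 = -0.1539.
E_A − E_B = -0.0805 − (-0.1539) = 0.0734 ≈ 0.07.

0.07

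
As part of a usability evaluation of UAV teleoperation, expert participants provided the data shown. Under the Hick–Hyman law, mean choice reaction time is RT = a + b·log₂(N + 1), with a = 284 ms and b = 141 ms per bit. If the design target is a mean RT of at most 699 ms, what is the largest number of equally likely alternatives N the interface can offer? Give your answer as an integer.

Set 284 + 141·log₂(N + 1) ≤ 699.
log₂(N + 1) ≤ (699 − 284) / 141 = 2.9433.
N + 1 ≤ 2^2.9433 = 7.6917.
N ≤ 6.6917, so the largest integer N is 6.

6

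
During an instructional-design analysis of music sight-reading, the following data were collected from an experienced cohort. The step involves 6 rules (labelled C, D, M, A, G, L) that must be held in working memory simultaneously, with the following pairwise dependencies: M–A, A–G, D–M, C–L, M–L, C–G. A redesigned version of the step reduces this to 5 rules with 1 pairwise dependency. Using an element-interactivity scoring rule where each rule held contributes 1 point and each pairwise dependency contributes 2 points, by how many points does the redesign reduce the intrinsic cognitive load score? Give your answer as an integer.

Original: 6 × 1 + 6 × 2 = 6 + 12 = 18.
Redesigned: 5 × 1 + 1 × 2 = 5 + 2 = 7.
Reduction = 18 − 7 = 11.

11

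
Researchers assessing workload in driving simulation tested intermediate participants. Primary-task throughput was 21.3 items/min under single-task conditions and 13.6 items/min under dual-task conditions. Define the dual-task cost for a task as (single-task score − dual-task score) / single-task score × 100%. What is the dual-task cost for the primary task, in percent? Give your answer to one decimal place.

36.2

Cost = (21.3 − 13.6) / 21.3 × 100%
     = 7.7000 / 21.3 × 100% = 36.1502%.
≈ 36.2%.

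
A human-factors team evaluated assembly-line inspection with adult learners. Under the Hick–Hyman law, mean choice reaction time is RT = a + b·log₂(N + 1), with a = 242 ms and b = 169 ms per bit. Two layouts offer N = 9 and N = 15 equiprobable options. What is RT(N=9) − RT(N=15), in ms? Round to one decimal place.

RT(9) = 242 + 169·log₂(10) = 242 + 169·3.3219 = 803.4011 ms.
RT(15) = 242 + 169·log₂(16) = 242 + 169·4.0000 = 918.0000 ms.
Difference = 803.4011 − 918.0000 = -114.5989 ≈ -114.6 ms.

-114.6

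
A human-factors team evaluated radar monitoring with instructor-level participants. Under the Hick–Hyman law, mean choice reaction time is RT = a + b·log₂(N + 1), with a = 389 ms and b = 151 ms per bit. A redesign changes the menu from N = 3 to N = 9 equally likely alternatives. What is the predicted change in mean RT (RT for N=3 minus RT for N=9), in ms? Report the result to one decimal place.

RT(3) = 389 + 151·log₂(4) = 389 + 151·2.0000 = 691.0000 ms.
RT(9) = 389 + 151·log₂(10) = 389 + 151·3.3219 = 890.6069 ms.
Difference = 691.0000 − 890.6069 = -199.6069 ≈ -199.6 ms.

-199.6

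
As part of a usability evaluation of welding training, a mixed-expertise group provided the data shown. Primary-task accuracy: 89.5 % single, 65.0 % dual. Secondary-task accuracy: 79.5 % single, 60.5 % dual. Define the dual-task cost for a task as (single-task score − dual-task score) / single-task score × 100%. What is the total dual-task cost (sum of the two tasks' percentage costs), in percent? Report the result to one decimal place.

51.3

Primary cost = (89.5 − 65.0) / 89.5 × 100% = 27.3743%.
Secondary cost = (79.5 − 60.5) / 79.5 × 100% = 23.8994%.
Total = 27.3743% + 23.8994% = 51.2737% ≈ 51.3%.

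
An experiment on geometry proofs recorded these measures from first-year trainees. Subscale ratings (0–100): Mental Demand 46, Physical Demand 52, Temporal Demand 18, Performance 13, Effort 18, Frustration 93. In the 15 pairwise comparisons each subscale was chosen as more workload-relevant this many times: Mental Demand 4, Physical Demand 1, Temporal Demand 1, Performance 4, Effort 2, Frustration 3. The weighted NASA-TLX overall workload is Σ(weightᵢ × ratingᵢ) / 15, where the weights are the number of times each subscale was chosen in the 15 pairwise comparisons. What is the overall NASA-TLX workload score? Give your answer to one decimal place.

41.4

The tallies are the weights (they sum to 15).
Weighted sum = 4·46 + 1·52 + 1·18 + 4·13 + 2·18 + 3·93
            = 184 + 52 + 18 + 52 + 36 + 279 = 621.
Overall workload = 621 / 15 = 41.4000 ≈ 41.4.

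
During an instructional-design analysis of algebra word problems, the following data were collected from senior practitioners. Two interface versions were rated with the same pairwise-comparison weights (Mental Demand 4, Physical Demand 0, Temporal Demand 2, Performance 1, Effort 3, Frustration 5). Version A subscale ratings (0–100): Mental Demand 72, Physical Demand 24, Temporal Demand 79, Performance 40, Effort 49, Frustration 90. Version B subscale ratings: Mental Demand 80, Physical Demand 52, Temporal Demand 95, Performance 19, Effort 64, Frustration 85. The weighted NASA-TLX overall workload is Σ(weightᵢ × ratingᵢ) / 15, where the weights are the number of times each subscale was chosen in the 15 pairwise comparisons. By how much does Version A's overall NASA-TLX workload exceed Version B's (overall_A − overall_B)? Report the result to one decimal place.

Version A weighted sum = 4·72 + 0·24 + 2·79 + 1·40 + 3·49 + 5·90 = 288 + 0 + 158 + 40 + 147 + 450 = 1083; overall_A = 1083/15 = 72.2000.
Version B weighted sum = 4·80 + 0·52 + 2·95 + 1·19 + 3·64 + 5·85 = 320 + 0 + 190 + 19 + 192 + 425 = 1146; overall_B = 1146/15 = 76.4000.
Difference = 72.2000 − 76.4000 = -4.2000 ≈ -4.2.

-4.2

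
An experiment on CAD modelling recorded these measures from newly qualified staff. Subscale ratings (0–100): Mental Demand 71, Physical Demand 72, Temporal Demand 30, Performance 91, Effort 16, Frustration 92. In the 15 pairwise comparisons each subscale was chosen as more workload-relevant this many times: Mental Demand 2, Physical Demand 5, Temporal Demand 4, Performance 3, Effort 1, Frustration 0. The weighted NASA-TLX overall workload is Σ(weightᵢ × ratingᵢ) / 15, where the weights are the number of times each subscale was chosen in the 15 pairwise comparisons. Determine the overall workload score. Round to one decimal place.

60.7

The tallies are the weights (they sum to 15).
Weighted sum = 2·71 + 5·72 + 4·30 + 3·91 + 1·16 + 0·92
            = 142 + 360 + 120 + 273 + 16 + 0 = 911.
Overall workload = 911 / 15 = 60.7333 ≈ 60.7.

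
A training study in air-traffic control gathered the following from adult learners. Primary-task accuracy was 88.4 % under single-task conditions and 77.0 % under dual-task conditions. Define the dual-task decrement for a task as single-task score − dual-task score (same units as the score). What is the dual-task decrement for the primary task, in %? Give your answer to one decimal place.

11.4

Decrement = 88.4 − 77.0 = 11.4000 % ≈ 11.4 %.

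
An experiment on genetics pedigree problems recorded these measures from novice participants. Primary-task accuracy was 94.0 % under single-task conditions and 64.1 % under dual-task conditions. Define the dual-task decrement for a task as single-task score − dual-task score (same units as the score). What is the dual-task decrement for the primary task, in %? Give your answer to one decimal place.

29.9

Decrement = 94.0 − 64.1 = 29.9000 % ≈ 29.9 %.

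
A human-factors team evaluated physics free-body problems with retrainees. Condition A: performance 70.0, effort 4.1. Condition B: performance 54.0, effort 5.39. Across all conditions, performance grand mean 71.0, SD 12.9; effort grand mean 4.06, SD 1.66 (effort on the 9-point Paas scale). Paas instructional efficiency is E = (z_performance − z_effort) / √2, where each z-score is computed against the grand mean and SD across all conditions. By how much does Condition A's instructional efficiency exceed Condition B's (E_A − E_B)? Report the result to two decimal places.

1.43

Condition A: z_P = (70.0 − 71.0)/12.9 = -0.0775; z_E = (4.1 − 4.06)/1.66 = 0.0241; E_A = (-0.0775 − 0.0241)/√2 = -0.0718.
Condition B: z_P = (54.0 − 71.0)/12.9 = -1.3178; z_E = (5.39 − 4.06)/1.66 = 0.8012; E_B = (-1.3178 − 0.8012)/√2 = -1.4984.
E_A − E_B = -0.0718 − (-1.4984) = 1.4266 ≈ 1.43.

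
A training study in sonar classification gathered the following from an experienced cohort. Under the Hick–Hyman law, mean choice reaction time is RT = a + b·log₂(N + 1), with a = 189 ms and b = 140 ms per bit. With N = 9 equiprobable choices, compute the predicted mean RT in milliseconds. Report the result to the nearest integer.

654

log₂(9 + 1) = log₂(10) = 3.3219.
RT = 189 + 140 × 3.3219 = 189 + 465.0660 = 654.0660 ms.
≈ 654 ms.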